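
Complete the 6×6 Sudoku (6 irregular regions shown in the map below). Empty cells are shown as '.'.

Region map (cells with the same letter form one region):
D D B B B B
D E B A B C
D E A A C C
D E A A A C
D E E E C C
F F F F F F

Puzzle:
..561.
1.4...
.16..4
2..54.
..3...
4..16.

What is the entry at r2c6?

6

r1c1 = 3: row 1 has {1,5,6}; col 1 has {1,2,4}; region has {1,2} → only 3 remains.
r1c2 = 4: row 1 has {1,3,5,6}; col 2 has {1}; region has {1,2,3} → only 4 remains.
r1c6 = 2: row 1 has {1,3,4,5,6}; col 6 has {4}; region has {1,4,5,6} → only 2 remains.
r2c5 = 3: row 2 has {1,4}; col 5 has {1,4,6}; region has {1,2,4,5,6} → only 3 remains.
r3c1 = 5: row 3 has {1,4,6}; col 1 has {1,2,3,4}; region has {1,2,3,4} → only 5 remains.
r3c5 = 2: row 3 has {1,4,5,6}; col 5 has {1,3,4,6}; region has {4} → only 2 remains.
r4c2 = 6: row 4 has {2,4,5}; col 2 has {1,4}; region has {1,3} → only 6 remains.
r4c3 = 1: row 4 has {2,4,5,6}; col 3 has {3,4,5,6}; region has {4,5,6} → only 1 remains.
r4c6 = 3: row 4 has {1,2,4,5,6}; col 6 has {2,4}; region has {2,4} → only 3 remains.
r5c1 = 6: row 5 has {3}; col 1 has {1,2,3,4,5}; region has {1,2,3,4,5} → only 6 remains.
r5c5 = 5: row 5 has {3,6}; col 5 has {1,2,3,4,6}; region has {2,3,4} → only 5 remains.
r5c6 = 1: row 5 has {3,5,6}; col 6 has {2,3,4}; region has {2,3,4,5} → only 1 remains.
r6c3 = 2: row 6 has {1,4,6}; col 3 has {1,3,4,5,6}; region has {1,4,6} → only 2 remains.
r6c6 = 5: row 6 has {1,2,4,6}; col 6 has {1,2,3,4}; region has {1,2,4,6} → only 5 remains.
r2c4 = 2: row 2 has {1,3,4}; col 4 has {1,5,6}; region has {1,4,5,6} → only 2 remains.
r2c6 = 6: row 2 has {1,2,3,4}; col 6 has {1,2,3,4,5}; region has {1,2,3,4,5} → only 6 remains.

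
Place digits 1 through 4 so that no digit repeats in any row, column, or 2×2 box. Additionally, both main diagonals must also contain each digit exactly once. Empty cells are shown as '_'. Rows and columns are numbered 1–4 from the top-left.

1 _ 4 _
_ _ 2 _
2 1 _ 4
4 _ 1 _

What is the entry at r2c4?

1

r1c4 = 3 (sole candidate).
r2c1 = 3 (sole candidate).
r2c2 = 4 (sole candidate).
r2c4 = 1: row 2 has {2,3,4}; col 4 has {3,4}; box has {2,3,4} → only 1 remains.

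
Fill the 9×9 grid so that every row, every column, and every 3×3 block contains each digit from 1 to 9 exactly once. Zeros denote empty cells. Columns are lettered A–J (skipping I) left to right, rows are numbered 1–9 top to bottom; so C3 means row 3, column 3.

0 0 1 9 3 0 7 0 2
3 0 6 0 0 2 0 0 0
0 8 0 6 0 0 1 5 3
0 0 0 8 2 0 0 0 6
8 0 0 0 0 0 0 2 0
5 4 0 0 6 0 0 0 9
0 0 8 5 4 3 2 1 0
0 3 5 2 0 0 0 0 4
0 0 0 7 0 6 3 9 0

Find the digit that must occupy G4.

4

A1 = 4 (sole candidate).
B1 = 5 (sole candidate).
F1 = 8 (sole candidate).
H1 = 6 (sole candidate).
J2 = 8 (sole candidate).
E3 = 7 (sole candidate).
F3 = 4 (sole candidate).
G6 = 8 (sole candidate).
J7 = 7 (sole candidate).
G8 = 6 (sole candidate).
H8 = 8 (sole candidate).
J9 = 5 (sole candidate).
D2 = 1 (sole candidate).
E2 = 5 (sole candidate).
H2 = 4 (sole candidate).
J5 = 1 (sole candidate).
D6 = 3 (sole candidate).
H6 = 7 (sole candidate).
G2 = 9 (sole candidate).
H4 = 3 (sole candidate).
D5 = 4 (sole candidate).
E5 = 9 (sole candidate).
G5 = 5 (sole candidate).
C6 = 2 (sole candidate).
F6 = 1 (sole candidate).
E8 = 1 (sole candidate).
F8 = 9 (sole candidate).
C9 = 4 (sole candidate).
E9 = 8 (sole candidate).
B2 = 7 (sole candidate).
C3 = 9 (sole candidate).
C4 = 7 (sole candidate).
F4 = 5 (sole candidate).
G4 = 4: row 4 has {2,3,5,6,7,8}; col 7 has {1,2,3,5,6,7,8,9}; box has {1,2,3,5,6,7,8,9} → only 4 remains.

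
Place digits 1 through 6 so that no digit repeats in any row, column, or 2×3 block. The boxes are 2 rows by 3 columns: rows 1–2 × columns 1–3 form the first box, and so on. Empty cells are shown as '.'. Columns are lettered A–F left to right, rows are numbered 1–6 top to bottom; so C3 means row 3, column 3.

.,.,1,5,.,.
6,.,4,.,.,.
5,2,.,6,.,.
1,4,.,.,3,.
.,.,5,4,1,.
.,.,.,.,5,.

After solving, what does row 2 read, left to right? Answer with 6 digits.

B1 = 3: row 1 has {1,5}; col 2 has {2,4}; box has {1,4,6} → only 3 remains.
B2 = 5: row 2 has {4,6}; col 2 has {2,3,4}; box has {1,3,4,6} → only 5 remains.
E2 = 2: row 2 has {4,5,6}; col 5 has {1,3,5}; box has {5} → only 2 remains.
C3 = 3: row 3 has {2,5,6}; col 3 has {1,4,5}; box has {1,2,4,5} → only 3 remains.
E3 = 4: row 3 has {2,3,5,6}; col 5 has {1,2,3,5}; box has {3,6} → only 4 remains.
F3 = 1: row 3 has {2,3,4,5,6}; col 6 has {}; box has {3,4,6} → only 1 remains.
C4 = 6: row 4 has {1,3,4}; col 3 has {1,3,4,5}; box has {1,2,3,4,5} → only 6 remains.
D4 = 2: row 4 has {1,3,4,6}; col 4 has {4,5,6}; box has {1,3,4,6} → only 2 remains.
F4 = 5: row 4 has {1,2,3,4,6}; col 6 has {1}; box has {1,2,3,4,6} → only 5 remains.
B5 = 6: row 5 has {1,4,5}; col 2 has {2,3,4,5}; box has {5} → only 6 remains.
B6 = 1: row 6 has {5}; col 2 has {2,3,4,5,6}; box has {5,6} → only 1 remains.
C6 = 2: row 6 has {1,5}; col 3 has {1,3,4,5,6}; box has {1,5,6} → only 2 remains.
D6 = 3: row 6 has {1,2,5}; col 4 has {2,4,5,6}; box has {1,4,5} → only 3 remains.
F6 = 6: row 6 has {1,2,3,5}; col 6 has {1,5}; box has {1,3,4,5} → only 6 remains.
A1 = 2: row 1 has {1,3,5}; col 1 has {1,5,6}; box has {1,3,4,5,6} → only 2 remains.
E1 = 6: row 1 has {1,2,3,5}; col 5 has {1,2,3,4,5}; box has {2,5} → only 6 remains.
F1 = 4: row 1 has {1,2,3,5,6}; col 6 has {1,5,6}; box has {2,5,6} → only 4 remains.
D2 = 1: row 2 has {2,4,5,6}; col 4 has {2,3,4,5,6}; box has {2,4,5,6} → only 1 remains.
F2 = 3: row 2 has {1,2,4,5,6}; col 6 has {1,4,5,6}; box has {1,2,4,5,6} → only 3 remains.

654123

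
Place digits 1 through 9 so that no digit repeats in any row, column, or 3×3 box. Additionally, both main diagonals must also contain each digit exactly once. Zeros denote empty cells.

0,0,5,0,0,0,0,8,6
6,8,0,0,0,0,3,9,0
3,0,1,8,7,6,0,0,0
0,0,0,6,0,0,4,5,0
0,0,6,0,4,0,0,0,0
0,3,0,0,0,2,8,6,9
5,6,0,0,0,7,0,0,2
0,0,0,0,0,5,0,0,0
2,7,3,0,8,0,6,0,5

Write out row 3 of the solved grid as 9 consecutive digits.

391876524

R3C7 = 5: row 3 has {1,3,6,7,8}; col 7 has {3,4,6,8}; box has {3,6,8,9}; anti-diagonal has {2,4,6,9} → only 5 remains.
R3C9 = 4: row 3 has {1,3,5,6,7,8}; col 9 has {2,5,6,9}; box has {3,5,6,8,9} → only 4 remains.
R7C3 = 8: row 7 has {2,5,6,7}; col 3 has {1,3,5,6}; box has {2,3,5,6,7}; anti-diagonal has {2,4,5,6,9} → only 8 remains.
R7C7 = 9: row 7 has {2,5,6,7,8}; col 7 has {3,4,5,6,8}; box has {2,5,6}; main diagonal has {1,2,4,5,6,8} → only 9 remains.
R8C2 = 1: row 8 has {5}; col 2 has {3,6,7,8}; box has {2,3,5,6,7,8}; anti-diagonal has {2,4,5,6,8,9} → only 1 remains.
R8C7 = 7: row 8 has {1,5}; col 7 has {3,4,5,6,8,9}; box has {2,5,6,9} → only 7 remains.
R8C8 = 3: row 8 has {1,5,7}; col 8 has {5,6,8,9}; box has {2,5,6,7,9}; main diagonal has {1,2,4,5,6,8,9} → only 3 remains.
R8C9 = 8: row 8 has {1,3,5,7}; col 9 has {2,4,5,6,9}; box has {2,3,5,6,7,9} → only 8 remains.
R1C1 = 7: row 1 has {5,6,8}; col 1 has {2,3,5,6}; box has {1,3,5,6,8}; main diagonal has {1,2,3,4,5,6,8,9} → only 7 remains.
R3C8 = 2: row 3 has {1,3,4,5,6,7,8}; col 8 has {3,5,6,8,9}; box has {3,4,5,6,8,9} → only 2 remains.
R4C6 = 3: row 4 has {4,5,6}; col 6 has {2,5,6,7}; box has {2,4,6}; anti-diagonal has {1,2,4,5,6,8,9} → only 3 remains.
R6C4 = 7: row 6 has {2,3,6,8,9}; col 4 has {6,8}; box has {2,3,4,6}; anti-diagonal has {1,2,3,4,5,6,8,9} → only 7 remains.
R1C7 = 1: row 1 has {5,6,7,8}; col 7 has {3,4,5,6,7,8,9}; box has {2,3,4,5,6,8,9} → only 1 remains.
R2C9 = 7: row 2 has {3,6,8,9}; col 9 has {2,4,5,6,8,9}; box has {1,2,3,4,5,6,8,9} → only 7 remains.
R3C2 = 9: row 3 has {1,2,3,4,5,6,7,8}; col 2 has {1,3,6,7,8}; box has {1,3,5,6,7,8} → only 9 remains.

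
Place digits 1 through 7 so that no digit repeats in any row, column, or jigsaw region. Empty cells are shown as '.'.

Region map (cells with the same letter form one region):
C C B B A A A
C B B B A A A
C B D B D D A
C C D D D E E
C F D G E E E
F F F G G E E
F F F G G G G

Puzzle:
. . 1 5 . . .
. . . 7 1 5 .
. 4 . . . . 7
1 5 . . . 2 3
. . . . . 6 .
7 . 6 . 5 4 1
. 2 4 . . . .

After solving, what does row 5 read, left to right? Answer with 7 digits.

2134765

row 1, column 6 = 3 (sole candidate).
row 3, column 6 = 1 (sole candidate).
row 4, column 3 = 7 (sole candidate).
row 5, column 5 = 7: row 5 has {6}; col 5 has {1,5}; region has {1,2,3,4,6} → only 7 remains.
row 5, column 7 = 5: row 5 has {6,7}; col 7 has {1,3,7}; region has {1,2,3,4,6,7} → only 5 remains.
row 6, column 2 = 3 (sole candidate).
row 6, column 4 = 2 (sole candidate).
row 7, column 1 = 5 (sole candidate).
row 7, column 6 = 7 (sole candidate).
row 7, column 7 = 6 (sole candidate).
row 2, column 2 = 6 (sole candidate).
row 3, column 4 = 3 (sole candidate).
row 5, column 2 = 1: row 5 has {5,6,7}; col 2 has {2,3,4,5,6}; region has {2,3,4,5,6,7} → only 1 remains.
row 5, column 4 = 4: row 5 has {1,5,6,7}; col 4 has {2,3,5,7}; region has {2,5,6,7} → only 4 remains.
row 7, column 4 = 1 (sole candidate).
row 7, column 5 = 3 (sole candidate).
row 1, column 2 = 7 (sole candidate).
row 2, column 3 = 2 (sole candidate).
row 2, column 7 = 4 (sole candidate).
row 3, column 3 = 5 (sole candidate).
row 4, column 4 = 6 (sole candidate).
row 4, column 5 = 4 (sole candidate).
row 5, column 3 = 3: row 5 has {1,4,5,6,7}; col 3 has {1,2,4,5,6,7}; region has {1,4,5,6,7} → only 3 remains.
row 1, column 7 = 2 (sole candidate).
row 2, column 1 = 3 (sole candidate).
row 3, column 5 = 2 (sole candidate).
row 5, column 1 = 2: row 5 has {1,3,4,5,6,7}; col 1 has {1,3,5,7}; region has {1,3,5,7} → only 2 remains.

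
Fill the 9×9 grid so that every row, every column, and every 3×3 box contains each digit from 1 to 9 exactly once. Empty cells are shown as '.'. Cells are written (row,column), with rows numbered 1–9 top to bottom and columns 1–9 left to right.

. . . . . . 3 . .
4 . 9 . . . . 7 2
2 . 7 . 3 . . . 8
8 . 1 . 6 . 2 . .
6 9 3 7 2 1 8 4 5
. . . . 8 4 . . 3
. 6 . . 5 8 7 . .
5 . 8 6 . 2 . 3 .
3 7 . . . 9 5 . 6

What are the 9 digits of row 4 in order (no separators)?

(1,1) = 1: row 1 has {3}; col 1 has {2,3,4,5,6,8}; box has {2,4,7,9} → only 1 remains.
(2,5) = 1: row 2 has {2,4,7,9}; col 5 has {2,3,5,6,8}; box has {3} → only 1 remains.
(2,7) = 6: row 2 has {1,2,4,7,9}; col 7 has {2,3,5,7,8}; box has {2,3,7,8} → only 6 remains.
(3,2) = 5: row 3 has {2,3,7,8}; col 2 has {6,7,9}; box has {1,2,4,7,9} → only 5 remains.
(3,6) = 6: row 3 has {2,3,5,7,8}; col 6 has {1,2,4,8,9}; box has {1,3} → only 6 remains.
(4,2) = 4: row 4 has {1,2,6,8}; col 2 has {5,6,7,9}; box has {1,3,6,8,9} → only 4 remains.
(4,8) = 9: row 4 has {1,2,4,6,8}; col 8 has {3,4,7}; box has {2,3,4,5,8} → only 9 remains.
(4,9) = 7: row 4 has {1,2,4,6,8,9}; col 9 has {2,3,5,6,8}; box has {2,3,4,5,8,9} → only 7 remains.
(6,1) = 7: row 6 has {3,4,8}; col 1 has {1,2,3,4,5,6,8}; box has {1,3,4,6,8,9} → only 7 remains.
(6,2) = 2: row 6 has {3,4,7,8}; col 2 has {4,5,6,7,9}; box has {1,3,4,6,7,8,9} → only 2 remains.
(6,3) = 5: row 6 has {2,3,4,7,8}; col 3 has {1,3,7,8,9}; box has {1,2,3,4,6,7,8,9} → only 5 remains.
(6,4) = 9: row 6 has {2,3,4,5,7,8}; col 4 has {6,7}; box has {1,2,4,6,7,8} → only 9 remains.
(6,7) = 1: row 6 has {2,3,4,5,7,8,9}; col 7 has {2,3,5,6,7,8}; box has {2,3,4,5,7,8,9} → only 1 remains.
(6,8) = 6: row 6 has {1,2,3,4,5,7,8,9}; col 8 has {3,4,7,9}; box has {1,2,3,4,5,7,8,9} → only 6 remains.
(7,1) = 9: row 7 has {5,6,7,8}; col 1 has {1,2,3,4,5,6,7,8}; box has {3,5,6,7,8} → only 9 remains.
(8,2) = 1: row 8 has {2,3,5,6,8}; col 2 has {2,4,5,6,7,9}; box has {3,5,6,7,8,9} → only 1 remains.
(9,5) = 4: row 9 has {3,5,6,7,9}; col 5 has {1,2,3,5,6,8}; box has {2,5,6,8,9} → only 4 remains.
(1,2) = 8: row 1 has {1,3}; col 2 has {1,2,4,5,6,7,9}; box has {1,2,4,5,7,9} → only 8 remains.
(1,3) = 6: row 1 has {1,3,8}; col 3 has {1,3,5,7,8,9}; box has {1,2,4,5,7,8,9} → only 6 remains.
(1,8) = 5: row 1 has {1,3,6,8}; col 8 has {3,4,6,7,9}; box has {2,3,6,7,8} → only 5 remains.
(2,2) = 3: row 2 has {1,2,4,6,7,9}; col 2 has {1,2,4,5,6,7,8,9}; box has {1,2,4,5,6,7,8,9} → only 3 remains.
(2,6) = 5: row 2 has {1,2,3,4,6,7,9}; col 6 has {1,2,4,6,8,9}; box has {1,3,6} → only 5 remains.
(3,4) = 4: row 3 has {2,3,5,6,7,8}; col 4 has {6,7,9}; box has {1,3,5,6} → only 4 remains.
(3,7) = 9: row 3 has {2,3,4,5,6,7,8}; col 7 has {1,2,3,5,6,7,8}; box has {2,3,5,6,7,8} → only 9 remains.
(3,8) = 1: row 3 has {2,3,4,5,6,7,8,9}; col 8 has {3,4,5,6,7,9}; box has {2,3,5,6,7,8,9} → only 1 remains.
(4,6) = 3: row 4 has {1,2,4,6,7,8,9}; col 6 has {1,2,4,5,6,8,9}; box has {1,2,4,6,7,8,9} → only 3 remains.
(7,8) = 2: row 7 has {5,6,7,8,9}; col 8 has {1,3,4,5,6,7,9}; box has {3,5,6,7} → only 2 remains.
(8,5) = 7: row 8 has {1,2,3,5,6,8}; col 5 has {1,2,3,4,5,6,8}; box has {2,4,5,6,8,9} → only 7 remains.
(8,7) = 4: row 8 has {1,2,3,5,6,7,8}; col 7 has {1,2,3,5,6,7,8,9}; box has {2,3,5,6,7} → only 4 remains.
(8,9) = 9: row 8 has {1,2,3,4,5,6,7,8}; col 9 has {2,3,5,6,7,8}; box has {2,3,4,5,6,7} → only 9 remains.
(9,3) = 2: row 9 has {3,4,5,6,7,9}; col 3 has {1,3,5,6,7,8,9}; box has {1,3,5,6,7,8,9} → only 2 remains.
(9,4) = 1: row 9 has {2,3,4,5,6,7,9}; col 4 has {4,6,7,9}; box has {2,4,5,6,7,8,9} → only 1 remains.
(9,8) = 8: row 9 has {1,2,3,4,5,6,7,9}; col 8 has {1,2,3,4,5,6,7,9}; box has {2,3,4,5,6,7,9} → only 8 remains.
(1,4) = 2: row 1 has {1,3,5,6,8}; col 4 has {1,4,6,7,9}; box has {1,3,4,5,6} → only 2 remains.
(1,5) = 9: row 1 has {1,2,3,5,6,8}; col 5 has {1,2,3,4,5,6,7,8}; box has {1,2,3,4,5,6} → only 9 remains.
(1,6) = 7: row 1 has {1,2,3,5,6,8,9}; col 6 has {1,2,3,4,5,6,8,9}; box has {1,2,3,4,5,6,9} → only 7 remains.
(1,9) = 4: row 1 has {1,2,3,5,6,7,8,9}; col 9 has {2,3,5,6,7,8,9}; box has {1,2,3,5,6,7,8,9} → only 4 remains.
(2,4) = 8: row 2 has {1,2,3,4,5,6,7,9}; col 4 has {1,2,4,6,7,9}; box has {1,2,3,4,5,6,7,9} → only 8 remains.
(4,4) = 5: row 4 has {1,2,3,4,6,7,8,9}; col 4 has {1,2,4,6,7,8,9}; box has {1,2,3,4,6,7,8,9} → only 5 remains.

841563297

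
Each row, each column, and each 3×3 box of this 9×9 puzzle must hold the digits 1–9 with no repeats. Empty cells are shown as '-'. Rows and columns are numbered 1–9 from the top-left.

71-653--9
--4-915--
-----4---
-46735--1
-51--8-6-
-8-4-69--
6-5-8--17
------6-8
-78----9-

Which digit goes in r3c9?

r1c3 = 2: row 1 has {1,3,5,6,7,9}; col 3 has {1,4,5,6,8}; box has {1,4,7} → only 2 remains.
r5c5 = 2: row 5 has {1,5,6,8}; col 5 has {3,5,8,9}; box has {3,4,5,6,7,8} → only 2 remains.
r6c5 = 1: row 6 has {4,6,8,9}; col 5 has {2,3,5,8,9}; box has {2,3,4,5,6,7,8} → only 1 remains.
r9c6 = 2: row 9 has {7,8,9}; col 6 has {1,3,4,5,6,8}; box has {8} → only 2 remains.
r3c5 = 7: row 3 has {4}; col 5 has {1,2,3,5,8,9}; box has {1,3,4,5,6,9} → only 7 remains.
r5c4 = 9: row 5 has {1,2,5,6,8}; col 4 has {4,6,7}; box has {1,2,3,4,5,6,7,8} → only 9 remains.
r7c4 = 3: row 7 has {1,5,6,7,8}; col 4 has {4,6,7,9}; box has {2,8} → only 3 remains.
r7c6 = 9: row 7 has {1,3,5,6,7,8}; col 6 has {1,2,3,4,5,6,8}; box has {2,3,8} → only 9 remains.
r8c5 = 4: row 8 has {6,8}; col 5 has {1,2,3,5,7,8,9}; box has {2,3,8,9} → only 4 remains.
r8c6 = 7: row 8 has {4,6,8}; col 6 has {1,2,3,4,5,6,8,9}; box has {2,3,4,8,9} → only 7 remains.
r9c5 = 6: row 9 has {2,7,8,9}; col 5 has {1,2,3,4,5,7,8,9}; box has {2,3,4,7,8,9} → only 6 remains.
r5c1 = 3: row 5 has {1,2,5,6,8,9}; col 1 has {6,7}; box has {1,4,5,6,8} → only 3 remains.
r5c9 = 4: row 5 has {1,2,3,5,6,8,9}; col 9 has {1,7,8,9}; box has {1,6,9} → only 4 remains.
r6c1 = 2: row 6 has {1,4,6,8,9}; col 1 has {3,6,7}; box has {1,3,4,5,6,8} → only 2 remains.
r6c3 = 7: row 6 has {1,2,4,6,8,9}; col 3 has {1,2,4,5,6,8}; box has {1,2,3,4,5,6,8} → only 7 remains.
r7c2 = 2: row 7 has {1,3,5,6,7,8,9}; col 2 has {1,4,5,7,8}; box has {5,6,7,8} → only 2 remains.
r7c7 = 4: row 7 has {1,2,3,5,6,7,8,9}; col 7 has {5,6,9}; box has {1,6,7,8,9} → only 4 remains.
r9c7 = 3: row 9 has {2,6,7,8,9}; col 7 has {4,5,6,9}; box has {1,4,6,7,8,9} → only 3 remains.
r9c9 = 5: row 9 has {2,3,6,7,8,9}; col 9 has {1,4,7,8,9}; box has {1,3,4,6,7,8,9} → only 5 remains.
r1c7 = 8: row 1 has {1,2,3,5,6,7,9}; col 7 has {3,4,5,6,9}; box has {5,9} → only 8 remains.
r1c8 = 4: row 1 has {1,2,3,5,6,7,8,9}; col 8 has {1,6,9}; box has {5,8,9} → only 4 remains.
r2c1 = 8: row 2 has {1,4,5,9}; col 1 has {2,3,6,7}; box has {1,2,4,7} → only 8 remains.
r2c4 = 2: row 2 has {1,4,5,8,9}; col 4 has {3,4,6,7,9}; box has {1,3,4,5,6,7,9} → only 2 remains.
r3c4 = 8: row 3 has {4,7}; col 4 has {2,3,4,6,7,9}; box has {1,2,3,4,5,6,7,9} → only 8 remains.
r4c1 = 9: row 4 has {1,3,4,5,6,7}; col 1 has {2,3,6,7,8}; box has {1,2,3,4,5,6,7,8} → only 9 remains.
r4c7 = 2: row 4 has {1,3,4,5,6,7,9}; col 7 has {3,4,5,6,8,9}; box has {1,4,6,9} → only 2 remains.
r4c8 = 8: row 4 has {1,2,3,4,5,6,7,9}; col 8 has {1,4,6,9}; box has {1,2,4,6,9} → only 8 remains.
r5c7 = 7: row 5 has {1,2,3,4,5,6,8,9}; col 7 has {2,3,4,5,6,8,9}; box has {1,2,4,6,8,9} → only 7 remains.
r6c9 = 3: row 6 has {1,2,4,6,7,8,9}; col 9 has {1,4,5,7,8,9}; box has {1,2,4,6,7,8,9} → only 3 remains.
r8c1 = 1: row 8 has {4,6,7,8}; col 1 has {2,3,6,7,8,9}; box has {2,5,6,7,8} → only 1 remains.
r8c4 = 5: row 8 has {1,4,6,7,8}; col 4 has {2,3,4,6,7,8,9}; box has {2,3,4,6,7,8,9} → only 5 remains.
r8c8 = 2: row 8 has {1,4,5,6,7,8}; col 8 has {1,4,6,8,9}; box has {1,3,4,5,6,7,8,9} → only 2 remains.
r9c1 = 4: row 9 has {2,3,5,6,7,8,9}; col 1 has {1,2,3,6,7,8,9}; box has {1,2,5,6,7,8} → only 4 remains.
r9c4 = 1: row 9 has {2,3,4,5,6,7,8,9}; col 4 has {2,3,4,5,6,7,8,9}; box has {2,3,4,5,6,7,8,9} → only 1 remains.
r2c9 = 6: row 2 has {1,2,4,5,8,9}; col 9 has {1,3,4,5,7,8,9}; box has {4,5,8,9} → only 6 remains.
r3c1 = 5: row 3 has {4,7,8}; col 1 has {1,2,3,4,6,7,8,9}; box has {1,2,4,7,8} → only 5 remains.
r3c7 = 1: row 3 has {4,5,7,8}; col 7 has {2,3,4,5,6,7,8,9}; box has {4,5,6,8,9} → only 1 remains.
r3c8 = 3: row 3 has {1,4,5,7,8}; col 8 has {1,2,4,6,8,9}; box has {1,4,5,6,8,9} → only 3 remains.
r3c9 = 2: row 3 has {1,3,4,5,7,8}; col 9 has {1,3,4,5,6,7,8,9}; box has {1,3,4,5,6,8,9} → only 2 remains.

2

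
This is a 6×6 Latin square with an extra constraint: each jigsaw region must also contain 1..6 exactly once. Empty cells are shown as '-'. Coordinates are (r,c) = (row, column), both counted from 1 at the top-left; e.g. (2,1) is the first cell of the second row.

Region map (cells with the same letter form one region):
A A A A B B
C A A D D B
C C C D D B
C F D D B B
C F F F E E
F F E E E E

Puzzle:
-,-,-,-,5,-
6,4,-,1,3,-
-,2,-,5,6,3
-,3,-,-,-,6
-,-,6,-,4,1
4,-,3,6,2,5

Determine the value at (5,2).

5

(2,6) = 2 (sole candidate).
(3,1) = 1 (sole candidate).
(3,3) = 4 (sole candidate).
(4,1) = 5 (sole candidate).
(4,3) = 2 (sole candidate).
(4,4) = 4 (sole candidate).
(4,5) = 1 (sole candidate).
(5,1) = 3 (sole candidate).
(5,2) = 5: row 5 has {1,3,4,6}; col 2 has {2,3,4}; region has {3,4,6} → only 5 remains.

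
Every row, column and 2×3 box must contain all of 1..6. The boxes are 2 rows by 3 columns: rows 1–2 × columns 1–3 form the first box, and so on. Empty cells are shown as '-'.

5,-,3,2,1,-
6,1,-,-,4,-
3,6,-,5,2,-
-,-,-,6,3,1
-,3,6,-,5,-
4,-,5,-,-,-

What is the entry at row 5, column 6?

row 1, column 2 = 4 (sole candidate).
row 1, column 6 = 6 (sole candidate).
row 2, column 3 = 2 (sole candidate).
row 2, column 4 = 3 (sole candidate).
row 2, column 6 = 5 (sole candidate).
row 3, column 6 = 4 (sole candidate).
row 4, column 1 = 2 (sole candidate).
row 4, column 2 = 5 (sole candidate).
row 4, column 3 = 4 (sole candidate).
row 5, column 1 = 1 (sole candidate).
row 5, column 4 = 4 (sole candidate).
row 5, column 6 = 2: row 5 has {1,3,4,5,6}; col 6 has {1,4,5,6}; box has {4,5} → only 2 remains.

2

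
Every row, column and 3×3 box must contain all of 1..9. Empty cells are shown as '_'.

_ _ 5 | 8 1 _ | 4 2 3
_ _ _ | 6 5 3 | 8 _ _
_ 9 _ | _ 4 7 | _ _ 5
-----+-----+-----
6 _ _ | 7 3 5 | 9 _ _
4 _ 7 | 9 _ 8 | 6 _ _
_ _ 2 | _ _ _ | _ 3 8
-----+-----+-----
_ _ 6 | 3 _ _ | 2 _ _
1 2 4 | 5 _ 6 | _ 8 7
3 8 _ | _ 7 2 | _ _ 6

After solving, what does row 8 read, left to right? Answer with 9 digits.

r1c1 = 7 (sole candidate).
r1c2 = 6 (sole candidate).
r1c6 = 9 (sole candidate).
r2c1 = 2 (sole candidate).
r2c3 = 1 (sole candidate).
r2c9 = 9 (sole candidate).
r3c1 = 8 (sole candidate).
r3c3 = 3 (sole candidate).
r3c4 = 2 (sole candidate).
r3c7 = 1 (sole candidate).
r3c8 = 6 (sole candidate).
r4c2 = 1 (sole candidate).
r4c3 = 8 (sole candidate).
r4c8 = 4 (sole candidate).
r4c9 = 2 (sole candidate).
r5c5 = 2 (sole candidate).
r5c9 = 1 (sole candidate).
r6c2 = 5 (sole candidate).
r6c5 = 6 (sole candidate).
r6c7 = 7 (sole candidate).
r7c2 = 7 (sole candidate).
r7c9 = 4 (sole candidate).
r8c5 = 9: row 8 has {1,2,4,5,6,7,8}; col 5 has {1,2,3,4,5,6,7}; box has {2,3,5,6,7} → only 9 remains.
r8c7 = 3: row 8 has {1,2,4,5,6,7,8,9}; col 7 has {1,2,4,6,7,8,9}; box has {2,4,6,7,8} → only 3 remains.

124596387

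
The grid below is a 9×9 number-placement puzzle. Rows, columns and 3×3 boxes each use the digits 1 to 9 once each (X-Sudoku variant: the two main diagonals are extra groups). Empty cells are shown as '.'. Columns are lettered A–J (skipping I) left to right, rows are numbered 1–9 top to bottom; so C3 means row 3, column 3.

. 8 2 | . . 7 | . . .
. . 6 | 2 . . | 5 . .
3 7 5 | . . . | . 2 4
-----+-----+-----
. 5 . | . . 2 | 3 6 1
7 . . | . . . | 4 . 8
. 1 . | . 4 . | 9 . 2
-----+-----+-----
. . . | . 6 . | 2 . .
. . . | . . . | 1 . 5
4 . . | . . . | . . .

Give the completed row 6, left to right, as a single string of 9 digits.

G1 = 6 (sole candidate).
G3 = 8 (sole candidate).
H5 = 5 (sole candidate).
H6 = 7: row 6 has {1,2,4,9}; col 8 has {2,5,6}; box has {1,2,3,4,5,6,8,9} → only 7 remains.
G9 = 7 (sole candidate).
D1 = 4 (hidden single in row 1).
E1 = 5 (hidden single in row 1).
B2 = 4 (hidden single in row 2).
J2 = 7 (hidden single in row 2).
C4 = 4 (hidden single in row 4).
B5 = 2 (hidden single in row 5).
D6 = 5: in row 6, 5 can only go here (every other open cell in that row sees a 5).
F8 = 4 (hidden single in row 8).
H7 = 4 (hidden single in row 7).
E9 = 2 (hidden single in row 9).
F9 = 5 (hidden single in row 9).
A7 = 5 (hidden single in row 7).
A8 = 2 (hidden single in row 8).
B8 = 6 (hidden single in row 8).
J9 = 6 (hidden single in row 9).
A6 = 6: in row 6, 6 can only go here (every other open cell in that row sees a 6).
A4 = 8 (hidden single in column 1).
C6 = 3: row 6 has {1,2,4,5,6,7,9}; col 3 has {2,4,5,6}; box has {1,2,4,5,6,7,8} → only 3 remains.
F6 = 8: row 6 has {1,2,3,4,5,6,7,9}; col 6 has {2,4,5,7}; box has {2,4,5}; main diagonal has {2,4,5,6} → only 8 remains.

613548972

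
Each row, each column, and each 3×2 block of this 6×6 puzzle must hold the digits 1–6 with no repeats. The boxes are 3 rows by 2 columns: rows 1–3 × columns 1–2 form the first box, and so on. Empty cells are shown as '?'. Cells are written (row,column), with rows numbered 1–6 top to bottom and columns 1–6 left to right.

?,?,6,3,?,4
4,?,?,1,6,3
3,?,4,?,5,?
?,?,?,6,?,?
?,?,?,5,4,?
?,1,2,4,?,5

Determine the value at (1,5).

(2,3) = 5 (sole candidate).
(3,4) = 2 (sole candidate).
(3,6) = 1 (sole candidate).
(4,6) = 2 (sole candidate).
(5,6) = 6 (sole candidate).
(6,1) = 6 (sole candidate).
(6,5) = 3 (sole candidate).
(1,5) = 2: row 1 has {3,4,6}; col 5 has {3,4,5,6}; box has {1,3,4,5,6} → only 2 remains.

2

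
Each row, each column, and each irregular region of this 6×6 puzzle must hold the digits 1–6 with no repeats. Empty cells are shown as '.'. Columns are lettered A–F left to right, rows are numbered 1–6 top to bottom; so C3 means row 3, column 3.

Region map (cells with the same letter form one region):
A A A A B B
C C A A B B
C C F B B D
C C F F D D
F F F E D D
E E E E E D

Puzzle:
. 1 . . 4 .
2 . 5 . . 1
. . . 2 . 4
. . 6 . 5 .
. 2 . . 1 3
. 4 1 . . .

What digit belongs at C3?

C3 = 3: row 3 has {2,4}; col 3 has {1,5,6}; region has {2,6} → only 3 remains.

3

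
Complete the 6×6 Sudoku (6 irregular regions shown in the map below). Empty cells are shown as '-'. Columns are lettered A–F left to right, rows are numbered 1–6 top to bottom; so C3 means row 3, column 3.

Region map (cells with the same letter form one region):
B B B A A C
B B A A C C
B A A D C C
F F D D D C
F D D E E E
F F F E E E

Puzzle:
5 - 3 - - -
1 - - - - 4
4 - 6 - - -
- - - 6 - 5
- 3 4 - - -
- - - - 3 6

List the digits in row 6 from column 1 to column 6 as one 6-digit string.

A6 = 2: row 6 has {3,6}; col 1 has {1,4,5}; region has {} → only 2 remains.
A4 = 3: row 4 has {5,6}; col 1 has {1,2,4,5}; region has {2} → only 3 remains.
A5 = 6: row 5 has {3,4}; col 1 has {1,2,3,4,5}; region has {2,3} → only 6 remains.
B1 = 6: in row 1, 6 can only go here (every other open cell in that row sees a 6).
B2 = 2: row 2 has {1,4}; col 2 has {3,6}; region has {1,3,4,5,6} → only 2 remains.
C2 = 5: row 2 has {1,2,4}; col 3 has {3,4,6}; region has {6} → only 5 remains.
D2 = 3: row 2 has {1,2,4,5}; col 4 has {6}; region has {5,6} → only 3 remains.
E2 = 6: row 2 has {1,2,3,4,5}; col 5 has {3}; region has {4,5} → only 6 remains.
B3 = 1: row 3 has {4,6}; col 2 has {2,3,6}; region has {3,5,6} → only 1 remains.
E3 = 2: row 3 has {1,4,6}; col 5 has {3,6}; region has {4,5,6} → only 2 remains.
F3 = 3: row 3 has {1,2,4,6}; col 6 has {4,5,6}; region has {2,4,5,6} → only 3 remains.
B4 = 4: row 4 has {3,5,6}; col 2 has {1,2,3,6}; region has {2,3,6} → only 4 remains.
E4 = 1: row 4 has {3,4,5,6}; col 5 has {2,3,6}; region has {3,4,6} → only 1 remains.
E5 = 5: row 5 has {3,4,6}; col 5 has {1,2,3,6}; region has {3,6} → only 5 remains.
B6 = 5: row 6 has {2,3,6}; col 2 has {1,2,3,4,6}; region has {2,3,4,6} → only 5 remains.
C6 = 1: row 6 has {2,3,5,6}; col 3 has {3,4,5,6}; region has {2,3,4,5,6} → only 1 remains.
D6 = 4: row 6 has {1,2,3,5,6}; col 4 has {3,6}; region has {3,5,6} → only 4 remains.

251436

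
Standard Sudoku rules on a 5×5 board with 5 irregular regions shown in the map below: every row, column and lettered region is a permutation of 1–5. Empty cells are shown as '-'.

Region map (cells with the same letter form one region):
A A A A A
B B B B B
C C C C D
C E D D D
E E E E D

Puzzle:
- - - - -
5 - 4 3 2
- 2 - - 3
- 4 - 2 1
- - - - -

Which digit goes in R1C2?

3

R2C2 = 1 (sole candidate).
R4C1 = 3 (sole candidate).
R4C3 = 5 (sole candidate).
R5C5 = 4 (sole candidate).
R1C5 = 5 (sole candidate).
R3C3 = 1 (sole candidate).
R1C2 = 3: row 1 has {5}; col 2 has {1,2,4}; region has {5} → only 3 remains.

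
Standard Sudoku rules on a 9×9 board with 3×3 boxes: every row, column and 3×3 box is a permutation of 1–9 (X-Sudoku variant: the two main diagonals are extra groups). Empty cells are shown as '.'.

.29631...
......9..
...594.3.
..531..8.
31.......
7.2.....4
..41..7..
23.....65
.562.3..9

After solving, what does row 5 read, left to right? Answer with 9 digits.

318426597

R5C3 = 8: row 5 has {1,3}; col 3 has {2,4,5,6,9}; box has {1,2,3,5,7} → only 8 remains.
R7C8 = 2 (sole candidate).
R3C3 = 1 (sole candidate).
R8C3 = 7 (sole candidate).
R2C3 = 3 (sole candidate).
R5C4 = 4: in row 5, 4 can only go here (every other open cell in that row sees a 4).
R6C7 = 3 (hidden single in row 6).
R6C8 = 1 (hidden single in row 6).
R9C8 = 4 (sole candidate).
R2C9 = 1 (hidden single in row 2).
R2C1 = 6 (hidden single in row 2).
R3C1 = 8 (sole candidate).
R3C2 = 7 (sole candidate).
R7C1 = 9 (sole candidate).
R7C2 = 8 (sole candidate).
R7C9 = 3 (sole candidate).
R9C1 = 1 (sole candidate).
R9C7 = 8 (sole candidate).
R2C2 = 4 (sole candidate).
R4C1 = 4 (sole candidate).
R8C7 = 1 (sole candidate).
R9C5 = 7 (sole candidate).
R1C1 = 5 (sole candidate).
R1C7 = 4 (sole candidate).
R1C8 = 7 (sole candidate).
R1C9 = 8 (sole candidate).
R2C8 = 5 (sole candidate).
R5C5 = 2: row 5 has {1,3,4,8}; col 5 has {1,3,7,9}; box has {1,3,4}; main diagonal has {1,3,4,5,6,7,9}; anti-diagonal has {1,3,4,5,8} → only 2 remains.
R5C8 = 9: row 5 has {1,2,3,4,8}; col 8 has {1,2,3,4,5,6,7,8}; box has {1,3,4,8} → only 9 remains.
R6C4 = 9 (sole candidate).
R6C6 = 8 (sole candidate).
R8C4 = 8 (sole candidate).
R8C5 = 4 (sole candidate).
R8C6 = 9 (sole candidate).
R2C4 = 7 (sole candidate).
R2C5 = 8 (sole candidate).
R2C6 = 2 (sole candidate).
R3C7 = 6 (sole candidate).
R3C9 = 2 (sole candidate).
R4C6 = 7 (sole candidate).
R4C7 = 2 (sole candidate).
R4C9 = 6 (sole candidate).
R5C7 = 5: row 5 has {1,2,3,4,8,9}; col 7 has {1,2,3,4,6,7,8,9}; box has {1,2,3,4,6,8,9} → only 5 remains.
R5C9 = 7: row 5 has {1,2,3,4,5,8,9}; col 9 has {1,2,3,4,5,6,8,9}; box has {1,2,3,4,5,6,8,9} → only 7 remains.
R6C2 = 6 (sole candidate).
R6C5 = 5 (sole candidate).
R7C5 = 6 (sole candidate).
R7C6 = 5 (sole candidate).
R4C2 = 9 (sole candidate).
R5C6 = 6: row 5 has {1,2,3,4,5,7,8,9}; col 6 has {1,2,3,4,5,7,8,9}; box has {1,2,3,4,5,7,8,9} → only 6 remains.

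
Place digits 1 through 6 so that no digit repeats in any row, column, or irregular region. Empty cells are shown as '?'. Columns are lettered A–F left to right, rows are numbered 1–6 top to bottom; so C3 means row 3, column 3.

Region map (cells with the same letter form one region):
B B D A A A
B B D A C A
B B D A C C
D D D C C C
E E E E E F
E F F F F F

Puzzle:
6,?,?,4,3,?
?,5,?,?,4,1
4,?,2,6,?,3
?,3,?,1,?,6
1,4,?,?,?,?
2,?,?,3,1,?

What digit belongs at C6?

5

A2 = 3: row 2 has {1,4,5}; col 1 has {1,2,4,6}; region has {4,5,6} → only 3 remains.
C2 = 6: row 2 has {1,3,4,5}; col 3 has {2}; region has {2,3} → only 6 remains.
D2 = 2: row 2 has {1,3,4,5,6}; col 4 has {1,3,4,6}; region has {1,3,4,6} → only 2 remains.
B3 = 1: row 3 has {2,3,4,6}; col 2 has {3,4,5}; region has {3,4,5,6} → only 1 remains.
E3 = 5: row 3 has {1,2,3,4,6}; col 5 has {1,3,4}; region has {1,3,4,6} → only 5 remains.
A4 = 5: row 4 has {1,3,6}; col 1 has {1,2,3,4,6}; region has {2,3,6} → only 5 remains.
C4 = 4: row 4 has {1,3,5,6}; col 3 has {2,6}; region has {2,3,5,6} → only 4 remains.
E4 = 2: row 4 has {1,3,4,5,6}; col 5 has {1,3,4,5}; region has {1,3,4,5,6} → only 2 remains.
D5 = 5: row 5 has {1,4}; col 4 has {1,2,3,4,6}; region has {1,2,4} → only 5 remains.
E5 = 6: row 5 has {1,4,5}; col 5 has {1,2,3,4,5}; region has {1,2,4,5} → only 6 remains.
F5 = 2: row 5 has {1,4,5,6}; col 6 has {1,3,6}; region has {1,3} → only 2 remains.
B6 = 6: row 6 has {1,2,3}; col 2 has {1,3,4,5}; region has {1,2,3} → only 6 remains.
C6 = 5: row 6 has {1,2,3,6}; col 3 has {2,4,6}; region has {1,2,3,6} → only 5 remains.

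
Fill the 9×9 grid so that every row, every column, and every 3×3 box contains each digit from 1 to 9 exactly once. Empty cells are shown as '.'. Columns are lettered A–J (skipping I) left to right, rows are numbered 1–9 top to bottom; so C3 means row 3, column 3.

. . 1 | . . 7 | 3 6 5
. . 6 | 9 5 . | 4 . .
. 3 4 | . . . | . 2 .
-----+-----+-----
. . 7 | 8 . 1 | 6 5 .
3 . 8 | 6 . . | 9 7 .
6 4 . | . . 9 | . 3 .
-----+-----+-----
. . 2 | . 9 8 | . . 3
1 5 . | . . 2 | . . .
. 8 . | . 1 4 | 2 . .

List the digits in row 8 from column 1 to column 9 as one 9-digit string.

F2 = 3: row 2 has {4,5,6,9}; col 6 has {1,2,4,7,8,9}; box has {5,7,9} → only 3 remains.
D3 = 1: row 3 has {2,3,4}; col 4 has {6,8,9}; box has {3,5,7,9} → only 1 remains.
F3 = 6: row 3 has {1,2,3,4}; col 6 has {1,2,3,4,7,8,9}; box has {1,3,5,7,9} → only 6 remains.
F5 = 5: row 5 has {3,6,7,8,9}; col 6 has {1,2,3,4,6,7,8,9}; box has {1,6,8,9} → only 5 remains.
C6 = 5: row 6 has {3,4,6,9}; col 3 has {1,2,4,6,7,8}; box has {3,4,6,7,8} → only 5 remains.
H9 = 9: row 9 has {1,2,4,8}; col 8 has {2,3,5,6,7}; box has {2,3} → only 9 remains.
E3 = 8: row 3 has {1,2,3,4,6}; col 5 has {1,5,9}; box has {1,3,5,6,7,9} → only 8 remains.
G3 = 7: row 3 has {1,2,3,4,6,8}; col 7 has {2,3,4,6,9}; box has {2,3,4,5,6} → only 7 remains.
J3 = 9: row 3 has {1,2,3,4,6,7,8}; col 9 has {3,5}; box has {2,3,4,5,6,7} → only 9 remains.
G8 = 8: row 8 has {1,2,5}; col 7 has {2,3,4,6,7,9}; box has {2,3,9} → only 8 remains.
H8 = 4: row 8 has {1,2,5,8}; col 8 has {2,3,5,6,7,9}; box has {2,3,8,9} → only 4 remains.
A9 = 7: row 9 has {1,2,4,8,9}; col 1 has {1,3,6}; box has {1,2,5,8} → only 7 remains.
C9 = 3: row 9 has {1,2,4,7,8,9}; col 3 has {1,2,4,5,6,7,8}; box has {1,2,5,7,8} → only 3 remains.
D9 = 5: row 9 has {1,2,3,4,7,8,9}; col 4 has {1,6,8,9}; box has {1,2,4,8,9} → only 5 remains.
J9 = 6: row 9 has {1,2,3,4,5,7,8,9}; col 9 has {3,5,9}; box has {2,3,4,8,9} → only 6 remains.
A3 = 5: row 3 has {1,2,3,4,6,7,8,9}; col 1 has {1,3,6,7}; box has {1,3,4,6} → only 5 remains.
G6 = 1: row 6 has {3,4,5,6,9}; col 7 has {2,3,4,6,7,8,9}; box has {3,5,6,7,9} → only 1 remains.
A7 = 4: row 7 has {2,3,8,9}; col 1 has {1,3,5,6,7}; box has {1,2,3,5,7,8} → only 4 remains.
B7 = 6: row 7 has {2,3,4,8,9}; col 2 has {3,4,5,8}; box has {1,2,3,4,5,7,8} → only 6 remains.
D7 = 7: row 7 has {2,3,4,6,8,9}; col 4 has {1,5,6,8,9}; box has {1,2,4,5,8,9} → only 7 remains.
G7 = 5: row 7 has {2,3,4,6,7,8,9}; col 7 has {1,2,3,4,6,7,8,9}; box has {2,3,4,6,8,9} → only 5 remains.
H7 = 1: row 7 has {2,3,4,5,6,7,8,9}; col 8 has {2,3,4,5,6,7,9}; box has {2,3,4,5,6,8,9} → only 1 remains.
C8 = 9: row 8 has {1,2,4,5,8}; col 3 has {1,2,3,4,5,6,7,8}; box has {1,2,3,4,5,6,7,8} → only 9 remains.
D8 = 3: row 8 has {1,2,4,5,8,9}; col 4 has {1,5,6,7,8,9}; box has {1,2,4,5,7,8,9} → only 3 remains.
E8 = 6: row 8 has {1,2,3,4,5,8,9}; col 5 has {1,5,8,9}; box has {1,2,3,4,5,7,8,9} → only 6 remains.
J8 = 7: row 8 has {1,2,3,4,5,6,8,9}; col 9 has {3,5,6,9}; box has {1,2,3,4,5,6,8,9} → only 7 remains.

159362847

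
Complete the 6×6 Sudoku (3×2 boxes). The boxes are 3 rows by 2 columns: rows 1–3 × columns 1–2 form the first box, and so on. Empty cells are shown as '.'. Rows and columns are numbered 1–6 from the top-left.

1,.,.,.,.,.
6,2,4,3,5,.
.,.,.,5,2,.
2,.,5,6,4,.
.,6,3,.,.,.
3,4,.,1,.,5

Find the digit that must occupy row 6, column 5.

row 1, column 4 = 2: row 1 has {1}; col 4 has {1,3,5,6}; box has {3,4,5} → only 2 remains.
row 2, column 6 = 1: row 2 has {2,3,4,5,6}; col 6 has {5}; box has {2,5} → only 1 remains.
row 3, column 1 = 4: row 3 has {2,5}; col 1 has {1,2,3,6}; box has {1,2,6} → only 4 remains.
row 3, column 2 = 3: row 3 has {2,4,5}; col 2 has {2,4,6}; box has {1,2,4,6} → only 3 remains.
row 3, column 6 = 6: row 3 has {2,3,4,5}; col 6 has {1,5}; box has {1,2,5} → only 6 remains.
row 4, column 2 = 1: row 4 has {2,4,5,6}; col 2 has {2,3,4,6}; box has {2,3,4,6} → only 1 remains.
row 4, column 6 = 3: row 4 has {1,2,4,5,6}; col 6 has {1,5,6}; box has {4,5} → only 3 remains.
row 5, column 1 = 5: row 5 has {3,6}; col 1 has {1,2,3,4,6}; box has {1,2,3,4,6} → only 5 remains.
row 5, column 4 = 4: row 5 has {3,5,6}; col 4 has {1,2,3,5,6}; box has {1,3,5,6} → only 4 remains.
row 5, column 5 = 1: row 5 has {3,4,5,6}; col 5 has {2,4,5}; box has {3,4,5} → only 1 remains.
row 5, column 6 = 2: row 5 has {1,3,4,5,6}; col 6 has {1,3,5,6}; box has {1,3,4,5} → only 2 remains.
row 6, column 3 = 2: row 6 has {1,3,4,5}; col 3 has {3,4,5}; box has {1,3,4,5,6} → only 2 remains.
row 6, column 5 = 6: row 6 has {1,2,3,4,5}; col 5 has {1,2,4,5}; box has {1,2,3,4,5} → only 6 remains.

6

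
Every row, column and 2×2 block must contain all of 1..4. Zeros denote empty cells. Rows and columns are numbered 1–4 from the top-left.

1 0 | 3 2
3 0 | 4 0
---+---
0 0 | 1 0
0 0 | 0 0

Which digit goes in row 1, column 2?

4

row 1, column 2 = 4: row 1 has {1,2,3}; col 2 has {}; box has {1,3} → only 4 remains.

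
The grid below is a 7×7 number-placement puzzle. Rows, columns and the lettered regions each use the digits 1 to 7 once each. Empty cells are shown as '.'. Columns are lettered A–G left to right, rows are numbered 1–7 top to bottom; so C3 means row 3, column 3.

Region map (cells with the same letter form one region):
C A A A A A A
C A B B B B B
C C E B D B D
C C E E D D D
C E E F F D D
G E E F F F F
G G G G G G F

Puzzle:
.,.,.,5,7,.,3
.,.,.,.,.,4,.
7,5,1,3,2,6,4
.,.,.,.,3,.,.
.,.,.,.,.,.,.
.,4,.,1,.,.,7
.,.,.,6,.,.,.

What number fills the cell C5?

2

A2 = 3 (hidden single in row 2).
B2 = 6 (hidden single in row 2).
A1 = 6 (hidden single in row 1).
C1 = 4 (hidden single in row 1).
A4 = 4 (hidden single in row 4).
E7 = 4 (hidden single in row 7).
D5 = 4 (hidden single in row 5).
E2 = 1 (hidden single in column 5).
F6 = 3 (hidden single in region F).
G7 = 2 (hidden single in region F).
G2 = 5 (sole candidate).
F1 = 2 (hidden single in column 6).
B1 = 1 (sole candidate).
B4 = 2 (sole candidate).
D4 = 7 (sole candidate).
A5 = 1 (sole candidate).
B5 = 3 (sole candidate).
G5 = 6 (sole candidate).
A7 = 5 (sole candidate).
B7 = 7 (sole candidate).
C7 = 3 (sole candidate).
F7 = 1 (sole candidate).
D2 = 2 (sole candidate).
F4 = 5 (sole candidate).
G4 = 1 (sole candidate).
E5 = 5 (sole candidate).
F5 = 7 (sole candidate).
A6 = 2 (sole candidate).
E6 = 6 (sole candidate).
C2 = 7 (sole candidate).
C4 = 6 (sole candidate).
C5 = 2: row 5 has {1,3,4,5,6,7}; col 3 has {1,3,4,6,7}; region has {1,3,4,6,7} → only 2 remains.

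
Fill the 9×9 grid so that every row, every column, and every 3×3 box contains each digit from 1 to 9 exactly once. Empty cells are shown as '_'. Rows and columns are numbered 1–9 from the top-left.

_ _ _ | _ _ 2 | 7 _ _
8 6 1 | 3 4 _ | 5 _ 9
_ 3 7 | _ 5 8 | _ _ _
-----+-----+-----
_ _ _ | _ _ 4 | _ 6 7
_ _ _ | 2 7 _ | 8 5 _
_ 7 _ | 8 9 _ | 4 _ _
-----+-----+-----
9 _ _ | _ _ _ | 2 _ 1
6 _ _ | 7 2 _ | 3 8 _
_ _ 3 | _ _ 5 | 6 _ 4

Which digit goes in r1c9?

8

r2c6 = 7: row 2 has {1,3,4,5,6,8,9}; col 6 has {2,4,5,8}; box has {2,3,4,5,8} → only 7 remains.
r2c8 = 2: row 2 has {1,3,4,5,6,7,8,9}; col 8 has {5,6,8}; box has {5,7,9} → only 2 remains.
r3c7 = 1: row 3 has {3,5,7,8}; col 7 has {2,3,4,5,6,7,8}; box has {2,5,7,9} → only 1 remains.
r3c8 = 4: row 3 has {1,3,5,7,8}; col 8 has {2,5,6,8}; box has {1,2,5,7,9} → only 4 remains.
r3c9 = 6: row 3 has {1,3,4,5,7,8}; col 9 has {1,4,7,9}; box has {1,2,4,5,7,9} → only 6 remains.
r4c7 = 9: row 4 has {4,6,7}; col 7 has {1,2,3,4,5,6,7,8}; box has {4,5,6,7,8} → only 9 remains.
r5c9 = 3: row 5 has {2,5,7,8}; col 9 has {1,4,6,7,9}; box has {4,5,6,7,8,9} → only 3 remains.
r6c8 = 1: row 6 has {4,7,8,9}; col 8 has {2,4,5,6,8}; box has {3,4,5,6,7,8,9} → only 1 remains.
r6c9 = 2: row 6 has {1,4,7,8,9}; col 9 has {1,3,4,6,7,9}; box has {1,3,4,5,6,7,8,9} → only 2 remains.
r7c8 = 7: row 7 has {1,2,9}; col 8 has {1,2,4,5,6,8}; box has {1,2,3,4,6,8} → only 7 remains.
r8c9 = 5: row 8 has {2,3,6,7,8}; col 9 has {1,2,3,4,6,7,9}; box has {1,2,3,4,6,7,8} → only 5 remains.
r9c8 = 9: row 9 has {3,4,5,6}; col 8 has {1,2,4,5,6,7,8}; box has {1,2,3,4,5,6,7,8} → only 9 remains.
r1c8 = 3: row 1 has {2,7}; col 8 has {1,2,4,5,6,7,8,9}; box has {1,2,4,5,6,7,9} → only 3 remains.
r1c9 = 8: row 1 has {2,3,7}; col 9 has {1,2,3,4,5,6,7,9}; box has {1,2,3,4,5,6,7,9} → only 8 remains.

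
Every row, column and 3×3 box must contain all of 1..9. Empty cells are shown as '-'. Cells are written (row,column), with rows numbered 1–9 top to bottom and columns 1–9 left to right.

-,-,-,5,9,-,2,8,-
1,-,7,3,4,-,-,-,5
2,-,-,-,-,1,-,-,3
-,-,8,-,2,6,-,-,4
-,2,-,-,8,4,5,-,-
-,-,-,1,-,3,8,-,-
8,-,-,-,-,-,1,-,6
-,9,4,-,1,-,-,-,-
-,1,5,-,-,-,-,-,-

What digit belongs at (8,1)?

6

(1,6) = 7 (sole candidate).
(1,9) = 1 (sole candidate).
(3,5) = 6 (sole candidate).
(3,3) = 9 (sole candidate).
(3,4) = 8 (sole candidate).
(6,3) = 6 (sole candidate).
(1,3) = 3 (sole candidate).
(2,6) = 2 (sole candidate).
(5,3) = 1 (sole candidate).
(7,3) = 2 (sole candidate).
(2,2) = 8 (hidden single in row 2).
(3,2) = 5 (hidden single in row 3).
(4,8) = 1 (hidden single in row 4).
(4,1) = 5 (hidden single in row 4).
(5,8) = 6 (hidden single in row 5).
(2,8) = 9 (sole candidate).
(2,7) = 6 (sole candidate).
(5,1) = 3 (hidden single in row 5).
(4,2) = 7 (sole candidate).
(4,4) = 9 (sole candidate).
(4,7) = 3 (sole candidate).
(5,4) = 7 (sole candidate).
(5,9) = 9 (sole candidate).
(6,2) = 4 (sole candidate).
(6,5) = 5 (sole candidate).
(7,2) = 3 (sole candidate).
(7,4) = 4 (sole candidate).
(7,5) = 7 (sole candidate).
(7,8) = 5 (sole candidate).
(8,7) = 7 (sole candidate).
(9,5) = 3 (sole candidate).
(1,2) = 6 (sole candidate).
(3,7) = 4 (sole candidate).
(3,8) = 7 (sole candidate).
(6,1) = 9 (sole candidate).
(6,8) = 2 (sole candidate).
(6,9) = 7 (sole candidate).
(7,6) = 9 (sole candidate).
(8,1) = 6: row 8 has {1,4,7,9}; col 1 has {1,2,3,5,8,9}; box has {1,2,3,4,5,8,9} → only 6 remains.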